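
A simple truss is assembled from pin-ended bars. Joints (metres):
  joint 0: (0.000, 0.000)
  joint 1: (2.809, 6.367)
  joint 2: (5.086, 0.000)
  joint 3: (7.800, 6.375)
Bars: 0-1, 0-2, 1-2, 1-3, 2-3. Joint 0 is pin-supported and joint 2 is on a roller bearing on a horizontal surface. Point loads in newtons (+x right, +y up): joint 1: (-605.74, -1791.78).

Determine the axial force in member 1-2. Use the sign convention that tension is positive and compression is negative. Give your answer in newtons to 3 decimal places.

N=4 nodes, M=5 members, R=3 reactions → 2N=8, M+R=8
member 0 (0-1): L=6.9591, (cx,cy)=(0.4036,0.9149)
member 1 (0-2): L=5.0860, (cx,cy)=(1.0000,0.0000)
member 2 (1-2): L=6.7619, (cx,cy)=(0.3367,-0.9416)
member 3 (1-3): L=4.9910, (cx,cy)=(1.0000,0.0016)
member 4 (2-3): L=6.9287, (cx,cy)=(0.3917,0.9201)
solve A·x = −loads:
  F[0-1] = -1705.6048 N (compression)
  F[0-2] = +82.7167 N (tension)
  F[1-2] = -245.6403 N (compression)
  F[1-3] = -0.0000 N (compression)
  F[2-3] = +0.0000 N (tension)
  Rx@0 = +605.7400 N
  Ry@0 = +1560.4856 N
  Ry@2 = +231.2944 N

-245.640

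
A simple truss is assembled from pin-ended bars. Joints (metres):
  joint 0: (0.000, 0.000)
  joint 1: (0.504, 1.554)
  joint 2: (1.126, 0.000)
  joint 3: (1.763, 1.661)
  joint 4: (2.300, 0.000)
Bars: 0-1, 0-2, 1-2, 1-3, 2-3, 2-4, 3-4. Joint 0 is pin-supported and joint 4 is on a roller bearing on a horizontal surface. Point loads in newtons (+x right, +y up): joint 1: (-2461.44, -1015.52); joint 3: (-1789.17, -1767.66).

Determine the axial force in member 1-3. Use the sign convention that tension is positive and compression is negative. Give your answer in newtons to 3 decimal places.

-142.657

N=5 nodes, M=7 members, R=3 reactions → 2N=10, M+R=10
member 0 (0-1): L=1.6337, (cx,cy)=(0.3085,0.9512)
member 1 (0-2): L=1.1260, (cx,cy)=(1.0000,0.0000)
member 2 (1-2): L=1.6739, (cx,cy)=(0.3716,-0.9284)
member 3 (1-3): L=1.2635, (cx,cy)=(0.9964,0.0847)
member 4 (2-3): L=1.7790, (cx,cy)=(0.3581,0.9337)
member 5 (2-4): L=1.1740, (cx,cy)=(1.0000,0.0000)
member 6 (3-4): L=1.7456, (cx,cy)=(0.3076,-0.9515)
solve A·x = −loads:
  F[0-1] = -4374.2307 N (compression)
  F[0-2] = -2901.1393 N (compression)
  F[1-2] = +3374.9319 N (tension)
  F[1-3] = -142.6566 N (compression)
  F[2-3] = -3355.7796 N (compression)
  F[2-4] = -445.4055 N (compression)
  F[3-4] = +1447.8986 N (tension)
  Rx@0 = +4250.6100 N
  Ry@0 = +4160.8680 N
  Ry@4 = -1377.6880 N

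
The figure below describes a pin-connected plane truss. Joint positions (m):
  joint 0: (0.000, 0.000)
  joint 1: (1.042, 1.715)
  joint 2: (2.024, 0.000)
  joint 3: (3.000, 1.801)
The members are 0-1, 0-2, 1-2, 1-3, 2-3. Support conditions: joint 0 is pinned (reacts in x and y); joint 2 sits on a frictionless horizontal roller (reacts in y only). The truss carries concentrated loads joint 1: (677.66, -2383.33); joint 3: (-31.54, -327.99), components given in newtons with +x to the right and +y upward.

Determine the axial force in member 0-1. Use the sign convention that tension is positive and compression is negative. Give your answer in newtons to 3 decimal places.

-528.936

N=4 nodes, M=5 members, R=3 reactions → 2N=8, M+R=8
member 0 (0-1): L=2.0067, (cx,cy)=(0.5193,0.8546)
member 1 (0-2): L=2.0240, (cx,cy)=(1.0000,0.0000)
member 2 (1-2): L=1.9762, (cx,cy)=(0.4969,-0.8678)
member 3 (1-3): L=1.9599, (cx,cy)=(0.9990,0.0439)
member 4 (2-3): L=2.0485, (cx,cy)=(0.4765,0.8792)
solve A·x = −loads:
  F[0-1] = -528.9355 N (compression)
  F[0-2] = +920.7704 N (tension)
  F[1-2] = -2217.9037 N (compression)
  F[1-3] = +149.9140 N (tension)
  F[2-3] = -380.5379 N (compression)
  Rx@0 = -646.1200 N
  Ry@0 = +452.0398 N
  Ry@2 = +2259.2802 N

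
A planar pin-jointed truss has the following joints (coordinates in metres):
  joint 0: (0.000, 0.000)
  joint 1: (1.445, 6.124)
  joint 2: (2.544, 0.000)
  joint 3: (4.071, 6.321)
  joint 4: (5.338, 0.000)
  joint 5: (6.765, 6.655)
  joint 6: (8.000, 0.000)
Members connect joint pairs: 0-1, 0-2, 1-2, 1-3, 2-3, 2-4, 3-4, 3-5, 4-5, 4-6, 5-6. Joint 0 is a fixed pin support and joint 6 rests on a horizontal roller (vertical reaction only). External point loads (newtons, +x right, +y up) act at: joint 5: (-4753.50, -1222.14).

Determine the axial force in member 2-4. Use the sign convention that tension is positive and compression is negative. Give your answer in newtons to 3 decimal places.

N=7 nodes, M=11 members, R=3 reactions → 2N=14, M+R=14
member 0 (0-1): L=6.2922, (cx,cy)=(0.2297,0.9733)
member 1 (0-2): L=2.5440, (cx,cy)=(1.0000,0.0000)
member 2 (1-2): L=6.2218, (cx,cy)=(0.1766,-0.9843)
member 3 (1-3): L=2.6334, (cx,cy)=(0.9972,0.0748)
member 4 (2-3): L=6.5028, (cx,cy)=(0.2348,0.9720)
member 5 (2-4): L=2.7940, (cx,cy)=(1.0000,0.0000)
member 6 (3-4): L=6.4467, (cx,cy)=(0.1965,-0.9805)
member 7 (3-5): L=2.7146, (cx,cy)=(0.9924,0.1230)
member 8 (4-5): L=6.8063, (cx,cy)=(0.2097,0.9778)
member 9 (4-6): L=2.6620, (cx,cy)=(1.0000,0.0000)
member 10 (5-6): L=6.7686, (cx,cy)=(0.1825,-0.9832)
solve A·x = −loads:
  F[0-1] = -4256.7553 N (compression)
  F[0-2] = -3775.9340 N (compression)
  F[1-2] = +4079.7376 N (tension)
  F[1-3] = -1702.9669 N (compression)
  F[2-3] = -4131.0998 N (compression)
  F[2-4] = -2085.2363 N (compression)
  F[3-4] = +3793.7269 N (tension)
  F[3-5] = -3439.9959 N (compression)
  F[4-5] = -3804.2906 N (compression)
  F[4-6] = -542.0352 N (compression)
  F[5-6] = +2970.7140 N (tension)
  Rx@0 = +4753.5000 N
  Ry@0 = +4142.9857 N
  Ry@6 = -2920.8457 N

-2085.236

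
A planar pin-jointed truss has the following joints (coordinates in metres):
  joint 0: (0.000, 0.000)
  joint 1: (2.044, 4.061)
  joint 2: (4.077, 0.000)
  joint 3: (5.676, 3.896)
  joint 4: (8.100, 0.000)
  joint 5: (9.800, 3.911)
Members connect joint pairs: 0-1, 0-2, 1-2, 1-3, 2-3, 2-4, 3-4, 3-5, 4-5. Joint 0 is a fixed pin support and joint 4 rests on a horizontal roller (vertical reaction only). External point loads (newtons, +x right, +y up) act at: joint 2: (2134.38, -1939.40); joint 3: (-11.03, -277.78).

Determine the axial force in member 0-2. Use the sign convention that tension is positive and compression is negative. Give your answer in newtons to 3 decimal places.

2652.680

N=6 nodes, M=9 members, R=3 reactions → 2N=12, M+R=12
member 0 (0-1): L=4.5464, (cx,cy)=(0.4496,0.8932)
member 1 (0-2): L=4.0770, (cx,cy)=(1.0000,0.0000)
member 2 (1-2): L=4.5415, (cx,cy)=(0.4477,-0.8942)
member 3 (1-3): L=3.6357, (cx,cy)=(0.9990,-0.0454)
member 4 (2-3): L=4.2114, (cx,cy)=(0.3797,0.9251)
member 5 (2-4): L=4.0230, (cx,cy)=(1.0000,0.0000)
member 6 (3-4): L=4.5885, (cx,cy)=(0.5283,-0.8491)
member 7 (3-5): L=4.1240, (cx,cy)=(1.0000,0.0036)
member 8 (4-5): L=4.2645, (cx,cy)=(0.3986,0.9171)
solve A·x = −loads:
  F[0-1] = -1177.3692 N (compression)
  F[0-2] = +2652.6805 N (tension)
  F[1-2] = +1230.9793 N (tension)
  F[1-3] = -1081.4975 N (compression)
  F[2-3] = +906.5356 N (tension)
  F[2-4] = +725.1537 N (tension)
  F[3-4] = -1372.6850 N (compression)
  F[3-5] = -0.0000 N (compression)
  F[4-5] = +0.0000 N (tension)
  Rx@0 = -2123.3500 N
  Ry@0 = +1051.6689 N
  Ry@4 = +1165.5111 N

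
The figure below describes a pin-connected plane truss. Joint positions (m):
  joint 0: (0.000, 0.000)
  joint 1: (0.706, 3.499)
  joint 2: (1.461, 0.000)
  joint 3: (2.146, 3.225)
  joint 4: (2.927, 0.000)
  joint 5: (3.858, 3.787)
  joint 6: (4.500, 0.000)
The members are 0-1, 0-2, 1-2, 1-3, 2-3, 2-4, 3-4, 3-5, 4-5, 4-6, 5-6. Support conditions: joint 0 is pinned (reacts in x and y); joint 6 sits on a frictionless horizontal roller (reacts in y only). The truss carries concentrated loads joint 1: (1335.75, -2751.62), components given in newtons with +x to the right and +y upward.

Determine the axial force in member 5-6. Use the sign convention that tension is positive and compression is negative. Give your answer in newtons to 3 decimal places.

-1491.297

N=7 nodes, M=11 members, R=3 reactions → 2N=14, M+R=14
member 0 (0-1): L=3.5695, (cx,cy)=(0.1978,0.9802)
member 1 (0-2): L=1.4610, (cx,cy)=(1.0000,0.0000)
member 2 (1-2): L=3.5795, (cx,cy)=(0.2109,-0.9775)
member 3 (1-3): L=1.4658, (cx,cy)=(0.9824,-0.1869)
member 4 (2-3): L=3.2969, (cx,cy)=(0.2078,0.9782)
member 5 (2-4): L=1.4660, (cx,cy)=(1.0000,0.0000)
member 6 (3-4): L=3.3182, (cx,cy)=(0.2354,-0.9719)
member 7 (3-5): L=1.8019, (cx,cy)=(0.9501,0.3119)
member 8 (4-5): L=3.8998, (cx,cy)=(0.2387,0.9711)
member 9 (4-6): L=1.5730, (cx,cy)=(1.0000,0.0000)
member 10 (5-6): L=3.8410, (cx,cy)=(0.1671,-0.9859)
solve A·x = −loads:
  F[0-1] = -1307.1235 N (compression)
  F[0-2] = +1594.2807 N (tension)
  F[1-2] = -1244.9333 N (compression)
  F[1-3] = -1355.5905 N (compression)
  F[2-3] = +1244.0741 N (tension)
  F[2-4] = +1073.2185 N (tension)
  F[3-4] = -1737.2053 N (compression)
  F[3-5] = -699.2169 N (compression)
  F[4-5] = +1738.6744 N (tension)
  F[4-6] = +249.2592 N (tension)
  F[5-6] = -1491.2969 N (compression)
  Rx@0 = -1335.7500 N
  Ry@0 = +1281.3016 N
  Ry@6 = +1470.3184 N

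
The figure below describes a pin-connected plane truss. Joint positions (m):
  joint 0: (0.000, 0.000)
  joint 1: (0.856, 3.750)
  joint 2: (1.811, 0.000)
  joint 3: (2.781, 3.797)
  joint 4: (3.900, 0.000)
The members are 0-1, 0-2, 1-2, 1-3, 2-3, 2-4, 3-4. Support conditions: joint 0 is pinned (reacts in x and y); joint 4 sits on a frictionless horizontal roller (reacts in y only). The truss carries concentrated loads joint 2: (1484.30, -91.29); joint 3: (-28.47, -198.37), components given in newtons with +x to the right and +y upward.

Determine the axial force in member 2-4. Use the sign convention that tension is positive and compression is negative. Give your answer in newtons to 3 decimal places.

46.011

N=5 nodes, M=7 members, R=3 reactions → 2N=10, M+R=10
member 0 (0-1): L=3.8465, (cx,cy)=(0.2225,0.9749)
member 1 (0-2): L=1.8110, (cx,cy)=(1.0000,0.0000)
member 2 (1-2): L=3.8697, (cx,cy)=(0.2468,-0.9691)
member 3 (1-3): L=1.9256, (cx,cy)=(0.9997,0.0244)
member 4 (2-3): L=3.9189, (cx,cy)=(0.2475,0.9689)
member 5 (2-4): L=2.0890, (cx,cy)=(1.0000,0.0000)
member 6 (3-4): L=3.9585, (cx,cy)=(0.2827,-0.9592)
solve A·x = −loads:
  F[0-1] = -136.9685 N (compression)
  F[0-2] = +1486.3113 N (tension)
  F[1-2] = +136.1811 N (tension)
  F[1-3] = -64.1085 N (compression)
  F[2-3] = -41.9853 N (compression)
  F[2-4] = +46.0114 N (tension)
  F[3-4] = -162.7651 N (compression)
  Rx@0 = -1455.8300 N
  Ry@0 = +133.5337 N
  Ry@4 = +156.1263 N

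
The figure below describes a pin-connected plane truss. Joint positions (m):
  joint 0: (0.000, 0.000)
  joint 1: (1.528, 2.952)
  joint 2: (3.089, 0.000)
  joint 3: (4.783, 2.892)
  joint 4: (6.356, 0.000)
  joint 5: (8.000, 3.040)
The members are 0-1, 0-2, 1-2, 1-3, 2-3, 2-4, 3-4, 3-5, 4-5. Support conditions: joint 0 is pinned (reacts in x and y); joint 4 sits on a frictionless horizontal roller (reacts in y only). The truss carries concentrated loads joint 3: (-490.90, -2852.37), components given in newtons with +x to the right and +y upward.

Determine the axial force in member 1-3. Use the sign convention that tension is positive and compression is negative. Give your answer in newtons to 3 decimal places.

N=6 nodes, M=9 members, R=3 reactions → 2N=12, M+R=12
member 0 (0-1): L=3.3240, (cx,cy)=(0.4597,0.8881)
member 1 (0-2): L=3.0890, (cx,cy)=(1.0000,0.0000)
member 2 (1-2): L=3.3393, (cx,cy)=(0.4675,-0.8840)
member 3 (1-3): L=3.2556, (cx,cy)=(0.9998,-0.0184)
member 4 (2-3): L=3.3516, (cx,cy)=(0.5054,0.8629)
member 5 (2-4): L=3.2670, (cx,cy)=(1.0000,0.0000)
member 6 (3-4): L=3.2921, (cx,cy)=(0.4778,-0.8785)
member 7 (3-5): L=3.2204, (cx,cy)=(0.9989,0.0460)
member 8 (4-5): L=3.4561, (cx,cy)=(0.4757,0.8796)
solve A·x = −loads:
  F[0-1] = -1046.3821 N (compression)
  F[0-2] = -9.8941 N (compression)
  F[1-2] = +1071.6737 N (tension)
  F[1-3] = -982.1385 N (compression)
  F[2-3] = -1097.9357 N (compression)
  F[2-4] = +1045.9997 N (tension)
  F[3-4] = -2189.1589 N (compression)
  F[3-5] = +0.0000 N (tension)
  F[4-5] = -0.0000 N (compression)
  Rx@0 = +490.9000 N
  Ry@0 = +929.2733 N
  Ry@4 = +1923.0967 N

-982.139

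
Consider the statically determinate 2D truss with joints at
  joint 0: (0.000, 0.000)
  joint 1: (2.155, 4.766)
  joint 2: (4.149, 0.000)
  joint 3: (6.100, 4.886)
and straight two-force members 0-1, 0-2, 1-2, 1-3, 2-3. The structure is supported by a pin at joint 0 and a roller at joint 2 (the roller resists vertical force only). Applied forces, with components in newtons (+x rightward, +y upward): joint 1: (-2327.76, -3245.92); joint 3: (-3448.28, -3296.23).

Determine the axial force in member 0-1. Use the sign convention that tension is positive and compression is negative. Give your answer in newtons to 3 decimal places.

N=4 nodes, M=5 members, R=3 reactions → 2N=8, M+R=8
member 0 (0-1): L=5.2306, (cx,cy)=(0.4120,0.9112)
member 1 (0-2): L=4.1490, (cx,cy)=(1.0000,0.0000)
member 2 (1-2): L=5.1663, (cx,cy)=(0.3860,-0.9225)
member 3 (1-3): L=3.9468, (cx,cy)=(0.9995,0.0304)
member 4 (2-3): L=5.2611, (cx,cy)=(0.3708,0.9287)
solve A·x = −loads:
  F[0-1] = -7402.1503 N (compression)
  F[0-2] = -2726.3422 N (compression)
  F[1-2] = +3721.5046 N (tension)
  F[1-3] = -2159.2950 N (compression)
  F[2-3] = -3478.6051 N (compression)
  Rx@0 = +5776.0400 N
  Ry@0 = +6744.7144 N
  Ry@2 = -202.5644 N

-7402.150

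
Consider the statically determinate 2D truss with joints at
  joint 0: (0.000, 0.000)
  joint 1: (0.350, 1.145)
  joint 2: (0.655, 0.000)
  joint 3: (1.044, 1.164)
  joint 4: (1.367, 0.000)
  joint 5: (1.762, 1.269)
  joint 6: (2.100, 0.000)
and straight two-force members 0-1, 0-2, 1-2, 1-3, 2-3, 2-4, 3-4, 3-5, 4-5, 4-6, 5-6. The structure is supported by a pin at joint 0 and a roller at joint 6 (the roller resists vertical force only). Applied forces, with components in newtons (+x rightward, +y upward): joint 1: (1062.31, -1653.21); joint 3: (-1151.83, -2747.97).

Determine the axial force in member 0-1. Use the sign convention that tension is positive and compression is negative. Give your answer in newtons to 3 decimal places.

-2947.491

N=7 nodes, M=11 members, R=3 reactions → 2N=14, M+R=14
member 0 (0-1): L=1.1973, (cx,cy)=(0.2923,0.9563)
member 1 (0-2): L=0.6550, (cx,cy)=(1.0000,0.0000)
member 2 (1-2): L=1.1849, (cx,cy)=(0.2574,-0.9663)
member 3 (1-3): L=0.6943, (cx,cy)=(0.9996,0.0274)
member 4 (2-3): L=1.2273, (cx,cy)=(0.3170,0.9484)
member 5 (2-4): L=0.7120, (cx,cy)=(1.0000,0.0000)
member 6 (3-4): L=1.2080, (cx,cy)=(0.2674,-0.9636)
member 7 (3-5): L=0.7256, (cx,cy)=(0.9895,0.1447)
member 8 (4-5): L=1.3291, (cx,cy)=(0.2972,0.9548)
member 9 (4-6): L=0.7330, (cx,cy)=(1.0000,0.0000)
member 10 (5-6): L=1.3132, (cx,cy)=(0.2574,-0.9663)
solve A·x = −loads:
  F[0-1] = -2947.4913 N (compression)
  F[0-2] = +772.1043 N (tension)
  F[1-2] = +1143.3273 N (tension)
  F[1-3] = -2219.0579 N (compression)
  F[2-3] = -1164.8649 N (compression)
  F[2-4] = +1435.6135 N (tension)
  F[3-4] = -1787.5695 N (compression)
  F[3-5] = -967.8253 N (compression)
  F[4-5] = +1803.9977 N (tension)
  F[4-6] = +421.4846 N (tension)
  F[5-6] = -1637.6074 N (compression)
  Rx@0 = +89.5200 N
  Ry@0 = +2818.7424 N
  Ry@6 = +1582.4376 N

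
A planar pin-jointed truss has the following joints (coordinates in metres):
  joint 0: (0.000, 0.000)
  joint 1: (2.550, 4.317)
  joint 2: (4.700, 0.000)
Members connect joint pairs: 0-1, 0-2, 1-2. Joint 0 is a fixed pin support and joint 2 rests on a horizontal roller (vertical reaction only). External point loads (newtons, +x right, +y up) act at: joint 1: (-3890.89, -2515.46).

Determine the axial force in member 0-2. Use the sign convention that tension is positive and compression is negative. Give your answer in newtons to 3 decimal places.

N=3 nodes, M=3 members, R=3 reactions → 2N=6, M+R=6
member 0 (0-1): L=5.0139, (cx,cy)=(0.5086,0.8610)
member 1 (0-2): L=4.7000, (cx,cy)=(1.0000,0.0000)
member 2 (1-2): L=4.8228, (cx,cy)=(0.4458,-0.8951)
solve A·x = −loads:
  F[0-1] = -5487.1762 N (compression)
  F[0-2] = -1100.1770 N (compression)
  F[1-2] = +2467.8542 N (tension)
  Rx@0 = +3890.8900 N
  Ry@0 = +4724.5130 N
  Ry@2 = -2209.0530 N

-1100.177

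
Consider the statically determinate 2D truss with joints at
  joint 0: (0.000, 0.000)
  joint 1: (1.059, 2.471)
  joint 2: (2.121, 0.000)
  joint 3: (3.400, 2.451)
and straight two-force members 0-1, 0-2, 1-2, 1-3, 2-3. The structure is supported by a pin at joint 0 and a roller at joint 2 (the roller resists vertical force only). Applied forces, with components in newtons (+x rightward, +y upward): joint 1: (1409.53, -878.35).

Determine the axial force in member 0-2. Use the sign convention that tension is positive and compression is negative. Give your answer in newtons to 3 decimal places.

894.246

N=4 nodes, M=5 members, R=3 reactions → 2N=8, M+R=8
member 0 (0-1): L=2.6884, (cx,cy)=(0.3939,0.9191)
member 1 (0-2): L=2.1210, (cx,cy)=(1.0000,0.0000)
member 2 (1-2): L=2.6896, (cx,cy)=(0.3949,-0.9187)
member 3 (1-3): L=2.3411, (cx,cy)=(1.0000,-0.0085)
member 4 (2-3): L=2.7646, (cx,cy)=(0.4626,0.8866)
solve A·x = −loads:
  F[0-1] = +1308.0956 N (tension)
  F[0-2] = +894.2459 N (tension)
  F[1-2] = -2264.7082 N (compression)
  F[1-3] = +0.0000 N (tension)
  F[2-3] = -0.0000 N (compression)
  Rx@0 = -1409.5300 N
  Ry@0 = -1202.3295 N
  Ry@2 = +2080.6795 N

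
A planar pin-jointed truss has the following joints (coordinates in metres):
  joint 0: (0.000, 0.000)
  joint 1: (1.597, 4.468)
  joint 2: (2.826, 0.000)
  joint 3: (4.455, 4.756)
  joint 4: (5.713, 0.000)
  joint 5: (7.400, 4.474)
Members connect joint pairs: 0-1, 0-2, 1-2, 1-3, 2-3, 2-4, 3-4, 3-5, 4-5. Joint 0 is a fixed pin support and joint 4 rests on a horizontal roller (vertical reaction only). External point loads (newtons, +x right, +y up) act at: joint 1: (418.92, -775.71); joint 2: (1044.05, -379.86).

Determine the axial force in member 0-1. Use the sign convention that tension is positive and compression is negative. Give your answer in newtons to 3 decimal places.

-449.421

N=6 nodes, M=9 members, R=3 reactions → 2N=12, M+R=12
member 0 (0-1): L=4.7448, (cx,cy)=(0.3366,0.9417)
member 1 (0-2): L=2.8260, (cx,cy)=(1.0000,0.0000)
member 2 (1-2): L=4.6339, (cx,cy)=(0.2652,-0.9642)
member 3 (1-3): L=2.8725, (cx,cy)=(0.9950,0.1003)
member 4 (2-3): L=5.0272, (cx,cy)=(0.3240,0.9460)
member 5 (2-4): L=2.8870, (cx,cy)=(1.0000,0.0000)
member 6 (3-4): L=4.9196, (cx,cy)=(0.2557,-0.9668)
member 7 (3-5): L=2.9585, (cx,cy)=(0.9954,-0.0953)
member 8 (4-5): L=4.7815, (cx,cy)=(0.3528,0.9357)
solve A·x = −loads:
  F[0-1] = -449.4214 N (compression)
  F[0-2] = +1614.2348 N (tension)
  F[1-2] = -413.7259 N (compression)
  F[1-3] = -462.7897 N (compression)
  F[2-3] = +823.1846 N (tension)
  F[2-4] = +193.7176 N (tension)
  F[3-4] = -757.5565 N (compression)
  F[3-5] = +0.0000 N (tension)
  F[4-5] = -0.0000 N (compression)
  Rx@0 = -1462.9700 N
  Ry@0 = +423.2004 N
  Ry@4 = +732.3696 N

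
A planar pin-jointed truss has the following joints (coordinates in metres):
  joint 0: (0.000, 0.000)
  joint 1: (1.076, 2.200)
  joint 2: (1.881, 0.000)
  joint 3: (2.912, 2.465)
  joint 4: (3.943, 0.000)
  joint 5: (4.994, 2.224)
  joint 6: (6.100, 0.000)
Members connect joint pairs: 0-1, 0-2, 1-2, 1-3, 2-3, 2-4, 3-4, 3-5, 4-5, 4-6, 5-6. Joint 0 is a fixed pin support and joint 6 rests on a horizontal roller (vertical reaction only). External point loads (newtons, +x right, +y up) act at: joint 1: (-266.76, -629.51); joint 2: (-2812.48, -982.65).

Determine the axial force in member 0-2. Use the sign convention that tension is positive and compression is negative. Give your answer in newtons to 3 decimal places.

-2446.202

N=7 nodes, M=11 members, R=3 reactions → 2N=14, M+R=14
member 0 (0-1): L=2.4490, (cx,cy)=(0.4394,0.8983)
member 1 (0-2): L=1.8810, (cx,cy)=(1.0000,0.0000)
member 2 (1-2): L=2.3427, (cx,cy)=(0.3436,-0.9391)
member 3 (1-3): L=1.8550, (cx,cy)=(0.9897,0.1429)
member 4 (2-3): L=2.6719, (cx,cy)=(0.3859,0.9226)
member 5 (2-4): L=2.0620, (cx,cy)=(1.0000,0.0000)
member 6 (3-4): L=2.6719, (cx,cy)=(0.3859,-0.9226)
member 7 (3-5): L=2.0959, (cx,cy)=(0.9934,-0.1150)
member 8 (4-5): L=2.4598, (cx,cy)=(0.4273,0.9041)
member 9 (4-6): L=2.1570, (cx,cy)=(1.0000,0.0000)
member 10 (5-6): L=2.4838, (cx,cy)=(0.4453,-0.8954)
solve A·x = −loads:
  F[0-1] = -1440.8306 N (compression)
  F[0-2] = -2446.2016 N (compression)
  F[1-2] = +618.9311 N (tension)
  F[1-3] = -584.9597 N (compression)
  F[2-3] = +435.1044 N (tension)
  F[2-4] = +411.0690 N (tension)
  F[3-4] = -307.8523 N (compression)
  F[3-5] = -294.2315 N (compression)
  F[4-5] = +314.1274 N (tension)
  F[4-6] = +158.0643 N (tension)
  F[5-6] = -354.9772 N (compression)
  Rx@0 = +3079.2400 N
  Ry@0 = +1294.3165 N
  Ry@6 = +317.8435 N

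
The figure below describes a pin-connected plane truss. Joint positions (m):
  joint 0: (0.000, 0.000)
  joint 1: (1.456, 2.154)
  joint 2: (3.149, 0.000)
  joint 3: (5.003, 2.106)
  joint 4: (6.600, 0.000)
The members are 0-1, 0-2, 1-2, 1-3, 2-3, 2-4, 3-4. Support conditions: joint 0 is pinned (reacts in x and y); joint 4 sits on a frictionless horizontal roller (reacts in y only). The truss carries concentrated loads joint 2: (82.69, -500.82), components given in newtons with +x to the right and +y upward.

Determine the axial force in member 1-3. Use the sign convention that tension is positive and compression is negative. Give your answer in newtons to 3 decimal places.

-386.984

N=5 nodes, M=7 members, R=3 reactions → 2N=10, M+R=10
member 0 (0-1): L=2.5999, (cx,cy)=(0.5600,0.8285)
member 1 (0-2): L=3.1490, (cx,cy)=(1.0000,0.0000)
member 2 (1-2): L=2.7397, (cx,cy)=(0.6180,-0.7862)
member 3 (1-3): L=3.5473, (cx,cy)=(0.9999,-0.0135)
member 4 (2-3): L=2.8058, (cx,cy)=(0.6608,0.7506)
member 5 (2-4): L=3.4510, (cx,cy)=(1.0000,0.0000)
member 6 (3-4): L=2.6430, (cx,cy)=(0.6042,-0.7968)
solve A·x = −loads:
  F[0-1] = -316.0816 N (compression)
  F[0-2] = +259.7002 N (tension)
  F[1-2] = +339.7339 N (tension)
  F[1-3] = -386.9844 N (compression)
  F[2-3] = +311.3772 N (tension)
  F[2-4] = +181.1995 N (tension)
  F[3-4] = -299.8854 N (compression)
  Rx@0 = -82.6900 N
  Ry@0 = +261.8682 N
  Ry@4 = +238.9518 N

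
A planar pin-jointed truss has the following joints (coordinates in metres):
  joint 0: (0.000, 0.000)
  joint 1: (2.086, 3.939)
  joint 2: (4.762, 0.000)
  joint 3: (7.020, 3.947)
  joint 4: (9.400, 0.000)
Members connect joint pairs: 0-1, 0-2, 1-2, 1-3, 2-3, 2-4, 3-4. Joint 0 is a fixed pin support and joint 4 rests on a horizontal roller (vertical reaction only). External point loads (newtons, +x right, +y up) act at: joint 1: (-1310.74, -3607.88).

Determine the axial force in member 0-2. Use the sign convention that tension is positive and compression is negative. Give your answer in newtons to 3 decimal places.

466.779

N=5 nodes, M=7 members, R=3 reactions → 2N=10, M+R=10
member 0 (0-1): L=4.4573, (cx,cy)=(0.4680,0.8837)
member 1 (0-2): L=4.7620, (cx,cy)=(1.0000,0.0000)
member 2 (1-2): L=4.7620, (cx,cy)=(0.5619,-0.8272)
member 3 (1-3): L=4.9340, (cx,cy)=(1.0000,0.0016)
member 4 (2-3): L=4.5472, (cx,cy)=(0.4966,0.8680)
member 5 (2-4): L=4.6380, (cx,cy)=(1.0000,0.0000)
member 6 (3-4): L=4.6090, (cx,cy)=(0.5164,-0.8564)
solve A·x = −loads:
  F[0-1] = -3798.1075 N (compression)
  F[0-2] = +466.7785 N (tension)
  F[1-2] = -304.4901 N (compression)
  F[1-3] = -295.6713 N (compression)
  F[2-3] = +290.1682 N (tension)
  F[2-4] = +151.5834 N (tension)
  F[3-4] = -293.5519 N (compression)
  Rx@0 = +1310.7400 N
  Ry@0 = +3356.4935 N
  Ry@4 = +251.3865 N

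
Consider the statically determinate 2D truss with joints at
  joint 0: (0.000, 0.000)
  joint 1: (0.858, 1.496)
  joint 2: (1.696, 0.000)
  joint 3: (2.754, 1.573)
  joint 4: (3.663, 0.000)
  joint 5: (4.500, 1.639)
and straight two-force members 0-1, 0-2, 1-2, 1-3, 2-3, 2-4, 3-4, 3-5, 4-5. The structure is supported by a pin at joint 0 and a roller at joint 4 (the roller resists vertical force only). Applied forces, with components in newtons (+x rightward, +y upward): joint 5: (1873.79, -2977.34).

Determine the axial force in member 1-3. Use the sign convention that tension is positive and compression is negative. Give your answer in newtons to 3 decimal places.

1684.879

N=6 nodes, M=9 members, R=3 reactions → 2N=12, M+R=12
member 0 (0-1): L=1.7246, (cx,cy)=(0.4975,0.8675)
member 1 (0-2): L=1.6960, (cx,cy)=(1.0000,0.0000)
member 2 (1-2): L=1.7147, (cx,cy)=(0.4887,-0.8724)
member 3 (1-3): L=1.8976, (cx,cy)=(0.9992,0.0406)
member 4 (2-3): L=1.8957, (cx,cy)=(0.5581,0.8298)
member 5 (2-4): L=1.9670, (cx,cy)=(1.0000,0.0000)
member 6 (3-4): L=1.8168, (cx,cy)=(0.5003,-0.8658)
member 7 (3-5): L=1.7472, (cx,cy)=(0.9993,0.0378)
member 8 (4-5): L=1.8404, (cx,cy)=(0.4548,0.8906)
solve A·x = −loads:
  F[0-1] = +1750.8053 N (tension)
  F[0-2] = +1002.7431 N (tension)
  F[1-2] = -1662.4275 N (compression)
  F[1-3] = +1684.8794 N (tension)
  F[2-3] = +1747.9266 N (tension)
  F[2-4] = -785.2266 N (compression)
  F[3-4] = -1602.9949 N (compression)
  F[3-5] = +3463.5338 N (tension)
  F[4-5] = -3490.0081 N (compression)
  Rx@0 = -1873.7900 N
  Ry@0 = -1518.7484 N
  Ry@4 = +4496.0884 N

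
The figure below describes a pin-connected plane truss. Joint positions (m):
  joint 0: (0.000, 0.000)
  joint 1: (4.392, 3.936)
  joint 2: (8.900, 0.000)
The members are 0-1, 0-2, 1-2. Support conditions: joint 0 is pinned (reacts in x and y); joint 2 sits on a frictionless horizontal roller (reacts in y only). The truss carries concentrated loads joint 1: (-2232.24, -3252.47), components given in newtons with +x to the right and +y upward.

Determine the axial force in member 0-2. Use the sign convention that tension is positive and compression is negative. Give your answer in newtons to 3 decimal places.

N=3 nodes, M=3 members, R=3 reactions → 2N=6, M+R=6
member 0 (0-1): L=5.8976, (cx,cy)=(0.7447,0.6674)
member 1 (0-2): L=8.9000, (cx,cy)=(1.0000,0.0000)
member 2 (1-2): L=5.9845, (cx,cy)=(0.7533,-0.6577)
solve A·x = −loads:
  F[0-1] = -3947.6694 N (compression)
  F[0-2] = +707.6246 N (tension)
  F[1-2] = -939.3910 N (compression)
  Rx@0 = +2232.2400 N
  Ry@0 = +2634.6327 N
  Ry@2 = +617.8373 N

707.625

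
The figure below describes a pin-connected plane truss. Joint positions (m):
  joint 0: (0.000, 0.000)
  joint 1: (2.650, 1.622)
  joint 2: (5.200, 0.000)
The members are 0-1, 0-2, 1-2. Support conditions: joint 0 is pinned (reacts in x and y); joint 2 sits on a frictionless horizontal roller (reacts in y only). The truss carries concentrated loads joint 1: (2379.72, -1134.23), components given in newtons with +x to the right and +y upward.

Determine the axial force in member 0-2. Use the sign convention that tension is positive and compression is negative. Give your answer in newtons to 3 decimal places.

N=3 nodes, M=3 members, R=3 reactions → 2N=6, M+R=6
member 0 (0-1): L=3.1070, (cx,cy)=(0.8529,0.5220)
member 1 (0-2): L=5.2000, (cx,cy)=(1.0000,0.0000)
member 2 (1-2): L=3.0221, (cx,cy)=(0.8438,-0.5367)
solve A·x = −loads:
  F[0-1] = +356.4430 N (tension)
  F[0-2] = +2075.7042 N (tension)
  F[1-2] = -2460.0341 N (compression)
  Rx@0 = -2379.7200 N
  Ry@0 = -186.0806 N
  Ry@2 = +1320.3106 N

2075.704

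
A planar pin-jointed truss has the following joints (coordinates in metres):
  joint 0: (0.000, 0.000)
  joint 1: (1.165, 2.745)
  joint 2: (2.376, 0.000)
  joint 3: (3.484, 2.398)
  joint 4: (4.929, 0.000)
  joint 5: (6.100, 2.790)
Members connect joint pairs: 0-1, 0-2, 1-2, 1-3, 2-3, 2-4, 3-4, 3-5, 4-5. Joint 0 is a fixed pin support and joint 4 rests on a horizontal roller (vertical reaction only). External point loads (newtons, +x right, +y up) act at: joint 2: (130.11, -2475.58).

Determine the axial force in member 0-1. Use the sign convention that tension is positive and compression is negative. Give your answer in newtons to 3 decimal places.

-1392.940

N=6 nodes, M=9 members, R=3 reactions → 2N=12, M+R=12
member 0 (0-1): L=2.9820, (cx,cy)=(0.3907,0.9205)
member 1 (0-2): L=2.3760, (cx,cy)=(1.0000,0.0000)
member 2 (1-2): L=3.0003, (cx,cy)=(0.4036,-0.9149)
member 3 (1-3): L=2.3448, (cx,cy)=(0.9890,-0.1480)
member 4 (2-3): L=2.6416, (cx,cy)=(0.4194,0.9078)
member 5 (2-4): L=2.5530, (cx,cy)=(1.0000,0.0000)
member 6 (3-4): L=2.7997, (cx,cy)=(0.5161,-0.8565)
member 7 (3-5): L=2.6452, (cx,cy)=(0.9890,0.1482)
member 8 (4-5): L=3.0258, (cx,cy)=(0.3870,0.9221)
solve A·x = −loads:
  F[0-1] = -1392.9401 N (compression)
  F[0-2] = +674.3025 N (tension)
  F[1-2] = +1595.8211 N (tension)
  F[1-3] = -1201.5466 N (compression)
  F[2-3] = +1118.6926 N (tension)
  F[2-4] = +719.0900 N (tension)
  F[3-4] = -1393.2528 N (compression)
  F[3-5] = -0.0000 N (compression)
  F[4-5] = +0.0000 N (tension)
  Rx@0 = -130.1100 N
  Ry@0 = +1282.2389 N
  Ry@4 = +1193.3411 N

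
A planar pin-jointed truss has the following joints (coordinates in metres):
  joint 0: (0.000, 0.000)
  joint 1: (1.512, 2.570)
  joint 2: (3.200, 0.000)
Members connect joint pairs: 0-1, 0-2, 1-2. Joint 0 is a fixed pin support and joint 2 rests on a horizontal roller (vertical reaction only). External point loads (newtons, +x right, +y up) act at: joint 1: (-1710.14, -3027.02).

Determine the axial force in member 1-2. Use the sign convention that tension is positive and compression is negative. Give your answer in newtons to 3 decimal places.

N=3 nodes, M=3 members, R=3 reactions → 2N=6, M+R=6
member 0 (0-1): L=2.9818, (cx,cy)=(0.5071,0.8619)
member 1 (0-2): L=3.2000, (cx,cy)=(1.0000,0.0000)
member 2 (1-2): L=3.0748, (cx,cy)=(0.5490,-0.8358)
solve A·x = −loads:
  F[0-1] = -3446.1192 N (compression)
  F[0-2] = +37.3138 N (tension)
  F[1-2] = -67.9690 N (compression)
  Rx@0 = +1710.1400 N
  Ry@0 = +2970.2092 N
  Ry@2 = +56.8108 N

-67.969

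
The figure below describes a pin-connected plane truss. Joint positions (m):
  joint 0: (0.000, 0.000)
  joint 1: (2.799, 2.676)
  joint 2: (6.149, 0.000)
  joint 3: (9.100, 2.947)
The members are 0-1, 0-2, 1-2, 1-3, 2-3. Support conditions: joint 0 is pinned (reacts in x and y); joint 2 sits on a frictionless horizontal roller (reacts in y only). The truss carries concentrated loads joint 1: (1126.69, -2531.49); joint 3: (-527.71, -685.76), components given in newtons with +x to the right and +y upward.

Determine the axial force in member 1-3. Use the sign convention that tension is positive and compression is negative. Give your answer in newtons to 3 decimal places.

N=4 nodes, M=5 members, R=3 reactions → 2N=8, M+R=8
member 0 (0-1): L=3.8724, (cx,cy)=(0.7228,0.6910)
member 1 (0-2): L=6.1490, (cx,cy)=(1.0000,0.0000)
member 2 (1-2): L=4.2876, (cx,cy)=(0.7813,-0.6241)
member 3 (1-3): L=6.3068, (cx,cy)=(0.9991,0.0430)
member 4 (2-3): L=4.1705, (cx,cy)=(0.7076,0.7066)
solve A·x = −loads:
  F[0-1] = -1175.9621 N (compression)
  F[0-2] = +1448.9773 N (tension)
  F[1-2] = -2742.5549 N (compression)
  F[1-3] = +166.2894 N (tension)
  F[2-3] = -980.5814 N (compression)
  Rx@0 = -598.9800 N
  Ry@0 = +812.6448 N
  Ry@2 = +2404.6052 N

166.289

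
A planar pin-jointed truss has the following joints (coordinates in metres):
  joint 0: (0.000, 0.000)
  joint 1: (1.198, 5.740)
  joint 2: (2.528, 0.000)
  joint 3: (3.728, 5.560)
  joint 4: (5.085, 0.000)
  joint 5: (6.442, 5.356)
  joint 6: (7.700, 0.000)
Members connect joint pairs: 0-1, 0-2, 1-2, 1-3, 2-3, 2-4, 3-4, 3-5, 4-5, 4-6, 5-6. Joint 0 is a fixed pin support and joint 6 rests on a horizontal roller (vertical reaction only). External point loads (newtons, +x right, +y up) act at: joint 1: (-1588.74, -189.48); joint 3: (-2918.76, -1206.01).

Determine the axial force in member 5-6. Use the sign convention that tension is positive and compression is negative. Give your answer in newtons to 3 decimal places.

2751.420

N=7 nodes, M=11 members, R=3 reactions → 2N=14, M+R=14
member 0 (0-1): L=5.8637, (cx,cy)=(0.2043,0.9789)
member 1 (0-2): L=2.5280, (cx,cy)=(1.0000,0.0000)
member 2 (1-2): L=5.8921, (cx,cy)=(0.2257,-0.9742)
member 3 (1-3): L=2.5364, (cx,cy)=(0.9975,-0.0710)
member 4 (2-3): L=5.6880, (cx,cy)=(0.2110,0.9775)
member 5 (2-4): L=2.5570, (cx,cy)=(1.0000,0.0000)
member 6 (3-4): L=5.7232, (cx,cy)=(0.2371,-0.9715)
member 7 (3-5): L=2.7217, (cx,cy)=(0.9972,-0.0750)
member 8 (4-5): L=5.5252, (cx,cy)=(0.2456,0.9694)
member 9 (4-6): L=2.6150, (cx,cy)=(1.0000,0.0000)
member 10 (5-6): L=5.5018, (cx,cy)=(0.2287,-0.9735)
solve A·x = −loads:
  F[0-1] = -4161.8054 N (compression)
  F[0-2] = -3657.2083 N (compression)
  F[1-2] = +3999.4542 N (tension)
  F[1-3] = -164.7522 N (compression)
  F[2-3] = -3985.9438 N (compression)
  F[2-4] = -1913.5101 N (compression)
  F[3-4] = +2657.8584 N (tension)
  F[3-5] = +1286.9387 N (tension)
  F[4-5] = -2663.6517 N (compression)
  F[4-6] = -629.1242 N (compression)
  F[5-6] = +2751.4202 N (tension)
  Rx@0 = +4507.5000 N
  Ry@0 = +4074.0187 N
  Ry@6 = -2678.5287 N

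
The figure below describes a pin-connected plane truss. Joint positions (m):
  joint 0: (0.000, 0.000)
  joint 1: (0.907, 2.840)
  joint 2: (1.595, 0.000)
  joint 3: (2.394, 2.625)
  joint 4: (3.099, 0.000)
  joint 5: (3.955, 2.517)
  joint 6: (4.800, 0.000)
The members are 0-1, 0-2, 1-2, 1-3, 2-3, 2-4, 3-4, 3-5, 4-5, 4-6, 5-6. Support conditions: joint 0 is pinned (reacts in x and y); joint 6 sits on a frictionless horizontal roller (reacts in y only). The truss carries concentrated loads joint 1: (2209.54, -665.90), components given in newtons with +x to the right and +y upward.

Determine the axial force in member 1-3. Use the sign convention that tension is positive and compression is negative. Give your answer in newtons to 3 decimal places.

N=7 nodes, M=11 members, R=3 reactions → 2N=14, M+R=14
member 0 (0-1): L=2.9813, (cx,cy)=(0.3042,0.9526)
member 1 (0-2): L=1.5950, (cx,cy)=(1.0000,0.0000)
member 2 (1-2): L=2.9221, (cx,cy)=(0.2354,-0.9719)
member 3 (1-3): L=1.5025, (cx,cy)=(0.9897,-0.1431)
member 4 (2-3): L=2.7439, (cx,cy)=(0.2912,0.9567)
member 5 (2-4): L=1.5040, (cx,cy)=(1.0000,0.0000)
member 6 (3-4): L=2.7180, (cx,cy)=(0.2594,-0.9658)
member 7 (3-5): L=1.5647, (cx,cy)=(0.9976,-0.0690)
member 8 (4-5): L=2.6586, (cx,cy)=(0.3220,0.9467)
member 9 (4-6): L=1.7010, (cx,cy)=(1.0000,0.0000)
member 10 (5-6): L=2.6551, (cx,cy)=(0.3183,-0.9480)
solve A·x = −loads:
  F[0-1] = +805.4158 N (tension)
  F[0-2] = +1964.5100 N (tension)
  F[1-2] = -1225.2511 N (compression)
  F[1-3] = -1693.4611 N (compression)
  F[2-3] = +1244.7480 N (tension)
  F[2-4] = +1313.5738 N (tension)
  F[3-4] = -1416.1371 N (compression)
  F[3-5] = -948.5187 N (compression)
  F[4-5] = +1444.5989 N (tension)
  F[4-6] = +481.1291 N (tension)
  F[5-6] = -1511.7444 N (compression)
  Rx@0 = -2209.5400 N
  Ry@0 = -767.2385 N
  Ry@6 = +1433.1385 N

-1693.461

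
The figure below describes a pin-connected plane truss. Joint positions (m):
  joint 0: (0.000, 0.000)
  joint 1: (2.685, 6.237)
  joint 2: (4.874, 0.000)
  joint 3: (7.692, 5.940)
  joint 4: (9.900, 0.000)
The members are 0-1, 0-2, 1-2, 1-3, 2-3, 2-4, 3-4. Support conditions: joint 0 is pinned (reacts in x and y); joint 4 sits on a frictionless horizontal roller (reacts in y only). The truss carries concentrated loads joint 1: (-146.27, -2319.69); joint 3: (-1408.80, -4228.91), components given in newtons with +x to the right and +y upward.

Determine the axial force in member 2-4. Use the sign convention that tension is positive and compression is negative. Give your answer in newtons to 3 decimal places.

N=5 nodes, M=7 members, R=3 reactions → 2N=10, M+R=10
member 0 (0-1): L=6.7904, (cx,cy)=(0.3954,0.9185)
member 1 (0-2): L=4.8740, (cx,cy)=(1.0000,0.0000)
member 2 (1-2): L=6.6100, (cx,cy)=(0.3312,-0.9436)
member 3 (1-3): L=5.0158, (cx,cy)=(0.9982,-0.0592)
member 4 (2-3): L=6.5746, (cx,cy)=(0.4286,0.9035)
member 5 (2-4): L=5.0260, (cx,cy)=(1.0000,0.0000)
member 6 (3-4): L=6.3371, (cx,cy)=(0.3484,-0.9373)
solve A·x = −loads:
  F[0-1] = -3888.0258 N (compression)
  F[0-2] = -17.6989 N (compression)
  F[1-2] = +1443.8265 N (tension)
  F[1-3] = -1872.5325 N (compression)
  F[2-3] = -1507.8912 N (compression)
  F[2-4] = +1106.7629 N (tension)
  F[3-4] = -3176.4809 N (compression)
  Rx@0 = +1555.0700 N
  Ry@0 = +3571.1671 N
  Ry@4 = +2977.4329 N

1106.763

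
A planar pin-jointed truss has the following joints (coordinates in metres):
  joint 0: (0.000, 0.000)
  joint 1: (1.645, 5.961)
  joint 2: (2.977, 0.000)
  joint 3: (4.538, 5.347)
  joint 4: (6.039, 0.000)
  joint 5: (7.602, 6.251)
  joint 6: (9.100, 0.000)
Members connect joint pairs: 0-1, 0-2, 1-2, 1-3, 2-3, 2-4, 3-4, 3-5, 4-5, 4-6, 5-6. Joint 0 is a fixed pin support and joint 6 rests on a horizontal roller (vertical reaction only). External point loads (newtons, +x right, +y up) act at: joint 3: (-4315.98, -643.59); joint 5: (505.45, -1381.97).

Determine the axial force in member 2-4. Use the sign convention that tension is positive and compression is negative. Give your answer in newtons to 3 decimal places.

-1486.003

N=7 nodes, M=11 members, R=3 reactions → 2N=14, M+R=14
member 0 (0-1): L=6.1838, (cx,cy)=(0.2660,0.9640)
member 1 (0-2): L=2.9770, (cx,cy)=(1.0000,0.0000)
member 2 (1-2): L=6.1080, (cx,cy)=(0.2181,-0.9759)
member 3 (1-3): L=2.9574, (cx,cy)=(0.9782,-0.2076)
member 4 (2-3): L=5.5702, (cx,cy)=(0.2802,0.9599)
member 5 (2-4): L=3.0620, (cx,cy)=(1.0000,0.0000)
member 6 (3-4): L=5.5537, (cx,cy)=(0.2703,-0.9628)
member 7 (3-5): L=3.1946, (cx,cy)=(0.9591,0.2830)
member 8 (4-5): L=6.4434, (cx,cy)=(0.2426,0.9701)
member 9 (4-6): L=3.0610, (cx,cy)=(1.0000,0.0000)
member 10 (5-6): L=6.4280, (cx,cy)=(0.2330,-0.9725)
solve A·x = −loads:
  F[0-1] = -2841.3028 N (compression)
  F[0-2] = -3054.6949 N (compression)
  F[1-2] = +3118.7494 N (tension)
  F[1-3] = -1467.9392 N (compression)
  F[2-3] = -3170.7406 N (compression)
  F[2-4] = -1486.0030 N (compression)
  F[3-4] = +2573.4568 N (tension)
  F[3-5] = +1351.1492 N (tension)
  F[4-5] = -2553.9619 N (compression)
  F[4-6] = -170.9522 N (compression)
  F[5-6] = +733.5636 N (tension)
  Rx@0 = +3810.5300 N
  Ry@0 = +2738.9259 N
  Ry@6 = -713.3659 N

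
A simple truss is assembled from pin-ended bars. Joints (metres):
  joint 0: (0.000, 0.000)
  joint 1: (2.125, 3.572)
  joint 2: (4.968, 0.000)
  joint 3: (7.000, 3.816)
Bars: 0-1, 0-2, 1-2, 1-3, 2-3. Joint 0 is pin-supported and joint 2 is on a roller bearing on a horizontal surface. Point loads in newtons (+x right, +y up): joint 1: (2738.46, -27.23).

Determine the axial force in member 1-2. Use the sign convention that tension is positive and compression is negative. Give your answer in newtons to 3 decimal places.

-2531.362

N=4 nodes, M=5 members, R=3 reactions → 2N=8, M+R=8
member 0 (0-1): L=4.1563, (cx,cy)=(0.5113,0.8594)
member 1 (0-2): L=4.9680, (cx,cy)=(1.0000,0.0000)
member 2 (1-2): L=4.5653, (cx,cy)=(0.6227,-0.7824)
member 3 (1-3): L=4.8811, (cx,cy)=(0.9987,0.0500)
member 4 (2-3): L=4.3233, (cx,cy)=(0.4700,0.8827)
solve A·x = −loads:
  F[0-1] = +2272.9018 N (tension)
  F[0-2] = +1576.3881 N (tension)
  F[1-2] = -2531.3620 N (compression)
  F[1-3] = -0.0000 N (compression)
  F[2-3] = +0.0000 N (tension)
  Rx@0 = -2738.4600 N
  Ry@0 = -1953.3744 N
  Ry@2 = +1980.6044 N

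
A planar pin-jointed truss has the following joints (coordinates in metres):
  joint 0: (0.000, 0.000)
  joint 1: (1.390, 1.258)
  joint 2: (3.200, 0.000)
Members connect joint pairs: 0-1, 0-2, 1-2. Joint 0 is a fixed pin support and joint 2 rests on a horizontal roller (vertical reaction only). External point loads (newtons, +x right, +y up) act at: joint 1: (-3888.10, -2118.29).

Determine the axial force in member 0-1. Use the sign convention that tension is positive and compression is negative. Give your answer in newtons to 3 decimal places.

N=3 nodes, M=3 members, R=3 reactions → 2N=6, M+R=6
member 0 (0-1): L=1.8747, (cx,cy)=(0.7414,0.6710)
member 1 (0-2): L=3.2000, (cx,cy)=(1.0000,0.0000)
member 2 (1-2): L=2.2042, (cx,cy)=(0.8211,-0.5707)
solve A·x = −loads:
  F[0-1] = -4063.4356 N (compression)
  F[0-2] = -875.3279 N (compression)
  F[1-2] = +1065.9839 N (tension)
  Rx@0 = +3888.1000 N
  Ry@0 = +2726.6671 N
  Ry@2 = -608.3771 N

-4063.436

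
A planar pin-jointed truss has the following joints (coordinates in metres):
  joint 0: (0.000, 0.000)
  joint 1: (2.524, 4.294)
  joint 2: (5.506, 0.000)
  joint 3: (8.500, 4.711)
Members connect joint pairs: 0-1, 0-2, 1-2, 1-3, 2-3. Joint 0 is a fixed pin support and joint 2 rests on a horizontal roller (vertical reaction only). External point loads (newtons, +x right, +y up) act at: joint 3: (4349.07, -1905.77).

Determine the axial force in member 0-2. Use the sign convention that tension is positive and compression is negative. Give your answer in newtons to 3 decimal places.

1552.674

N=4 nodes, M=5 members, R=3 reactions → 2N=8, M+R=8
member 0 (0-1): L=4.9809, (cx,cy)=(0.5067,0.8621)
member 1 (0-2): L=5.5060, (cx,cy)=(1.0000,0.0000)
member 2 (1-2): L=5.2279, (cx,cy)=(0.5704,-0.8214)
member 3 (1-3): L=5.9905, (cx,cy)=(0.9976,0.0696)
member 4 (2-3): L=5.5819, (cx,cy)=(0.5364,0.8440)
solve A·x = −loads:
  F[0-1] = +5518.4107 N (tension)
  F[0-2] = +1552.6743 N (tension)
  F[1-2] = -5297.7959 N (compression)
  F[1-3] = +5832.4221 N (tension)
  F[2-3] = -2739.1266 N (compression)
  Rx@0 = -4349.0700 N
  Ry@0 = -4757.4181 N
  Ry@2 = +6663.1881 N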